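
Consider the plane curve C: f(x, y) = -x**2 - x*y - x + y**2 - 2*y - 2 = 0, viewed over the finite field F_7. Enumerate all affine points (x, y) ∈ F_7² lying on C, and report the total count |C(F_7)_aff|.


Affine F_7-points: {(1, 4), (1, 6), (3, 0), (3, 5), (5, 2), (5, 5), (6, 2), (6, 6)}; count = 8.

For each of the 49 pairs (x, y) ∈ F_7², evaluate f(x, y) mod 7. Record the zeros.
  x = 0: [0↦5, 1↦4, 2↦5, 3↦1, 4↦6, 5↦6, 6↦1]  zeros at y ∈ ∅
  x = 1: [0↦3, 1↦1, 2↦1, 3↦3, 4↦0, 5↦6, 6↦0]  zeros at y ∈ {4, 6}
  x = 2: [0↦6, 1↦3, 2↦2, 3↦3, 4↦6, 5↦4, 6↦4]  zeros at y ∈ ∅
  x = 3: [0↦0, 1↦3, 2↦1, 3↦1, 4↦3, 5↦0, 6↦6]  zeros at y ∈ {0, 5}
  x = 4: [0↦6, 1↦1, 2↦5, 3↦4, 4↦5, 5↦1, 6↦6]  zeros at y ∈ ∅
  x = 5: [0↦3, 1↦4, 2↦0, 3↦5, 4↦5, 5↦0, 6↦4]  zeros at y ∈ {2, 5}
  x = 6: [0↦5, 1↦5, 2↦0, 3↦4, 4↦3, 5↦4, 6↦0]  zeros at y ∈ {2, 6}
Collecting zeros: affine points = {(1, 4), (1, 6), (3, 0), (3, 5), (5, 2), (5, 5), (6, 2), (6, 6)}.
Total count |C(F_7)_aff| = 8.


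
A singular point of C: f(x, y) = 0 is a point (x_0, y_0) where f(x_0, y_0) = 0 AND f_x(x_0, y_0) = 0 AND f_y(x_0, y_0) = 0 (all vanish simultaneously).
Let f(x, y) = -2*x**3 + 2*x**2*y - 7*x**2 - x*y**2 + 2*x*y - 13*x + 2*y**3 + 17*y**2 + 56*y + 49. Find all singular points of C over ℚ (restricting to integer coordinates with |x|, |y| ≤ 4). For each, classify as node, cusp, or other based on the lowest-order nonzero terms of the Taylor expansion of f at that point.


Singular points: {(-2, -3)}; classification: node.

Compute partial derivatives:
  f_x = -6*x**2 + 4*x*y - 14*x - y**2 + 2*y - 13.
  f_y = 2*x**2 - 2*x*y + 2*x + 6*y**2 + 34*y + 56.
Scan x_0 ∈ {−4, ..., 4}. For each x_0, f_y(x_0, y) is a polynomial in y; find its integer roots y ∈ {−4, ..., 4}, then test f_x and f at those candidates.
  x = -4: f_y(-4, y) = 6*y**2 + 42*y + 80; no integer root y with |y| ≤ 4.
  x = -3: f_y(-3, y) = 6*y**2 + 40*y + 68; no integer root y with |y| ≤ 4.
  x = -2: f_y(-2, y) = 6*y**2 + 38*y + 60; vanishes at y ∈ {-3}. (-2, -3): f_x = 0, f = 0 — SINGULAR.
  x = -1: f_y(-1, y) = 6*y**2 + 36*y + 56; no integer root y with |y| ≤ 4.
  x = 0: f_y(0, y) = 6*y**2 + 34*y + 56; no integer root y with |y| ≤ 4.
  x = 1: f_y(1, y) = 6*y**2 + 32*y + 60; no integer root y with |y| ≤ 4.
  x = 2: f_y(2, y) = 6*y**2 + 30*y + 68; no integer root y with |y| ≤ 4.
  x = 3: f_y(3, y) = 6*y**2 + 28*y + 80; no integer root y with |y| ≤ 4.
  x = 4: f_y(4, y) = 6*y**2 + 26*y + 96; no integer root y with |y| ≤ 4.
Only singular point on the grid: (-2, -3).
Classify: substitute x = -2 + u, y = -3 + v and expand: f = -2*u**3 + 2*u**2*v - u**2 - u*v**2 + 2*v**3 + v**2.
No constant or linear terms (consistent with a singular point). Quadratic part: -u**2 + v**2. Cubic part: -2*u**3 + 2*u**2*v - u*v**2 + 2*v**3.
The quadratic part v**2 - u**2 = (v − u)(v + u) splits into two distinct linear factors, so there are two distinct tangent lines y − -3 = ±(x − -2) — this is a node (ordinary double point).
Classification: node.


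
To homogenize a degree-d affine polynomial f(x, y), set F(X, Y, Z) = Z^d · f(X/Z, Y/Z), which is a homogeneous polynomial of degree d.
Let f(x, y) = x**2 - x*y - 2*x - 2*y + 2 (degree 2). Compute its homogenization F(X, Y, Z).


F(X, Y, Z) = X**2 - X*Y - 2*X*Z - 2*Y*Z + 2*Z**2

deg(f) = 2.
Substitute x = X/Z, y = Y/Z into f, then multiply by Z^2.
  monomial 1·x^2·y^0 ↦ 1·X^2·Y^0·Z^0.
  monomial -1·x^1·y^1 ↦ -1·X^1·Y^1·Z^0.
  monomial -2·x^1·y^0 ↦ -2·X^1·Y^0·Z^1.
  monomial -2·x^0·y^1 ↦ -2·X^0·Y^1·Z^1.
  monomial 2·x^0·y^0 ↦ 2·X^0·Y^0·Z^2.
Collecting: F(X, Y, Z) = X**2 - X*Y - 2*X*Z - 2*Y*Z + 2*Z**2.


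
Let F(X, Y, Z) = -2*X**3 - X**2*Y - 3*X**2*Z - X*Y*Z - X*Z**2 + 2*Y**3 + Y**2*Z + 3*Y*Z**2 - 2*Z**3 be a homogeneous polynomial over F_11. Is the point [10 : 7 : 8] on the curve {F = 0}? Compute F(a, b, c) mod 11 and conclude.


F(10,7,8) ≡ 4 (mod 11); P is NOT on the curve.

Evaluate F(10, 7, 8) term-by-term (mod 11).
  -2*X**3 ↦ -2·1000·1·1 = -2000
  -X**2*Y ↦ -1·100·7·1 = -700
  -3*X**2*Z ↦ -3·100·1·8 = -2400
  -X*Y*Z ↦ -1·10·7·8 = -560
  -X*Z**2 ↦ -1·10·1·64 = -640
  2*Y**3 ↦ 2·1·343·1 = 686
  Y**2*Z ↦ 1·1·49·8 = 392
  3*Y*Z**2 ↦ 3·1·7·64 = 1344
  -2*Z**3 ↦ -2·1·1·512 = -1024
Sum: F(10, 7, 8) = (-2000) + (-700) + (-2400) + (-560) + (-640) + (686) + (392) + (1344) + (-1024) = -4902.
Reducing mod 11: -4902 ≡ 4 (mod 11).
Since F(a, b, c) ≡ 4 ≠ 0 (mod 11), P does NOT lie on the curve.


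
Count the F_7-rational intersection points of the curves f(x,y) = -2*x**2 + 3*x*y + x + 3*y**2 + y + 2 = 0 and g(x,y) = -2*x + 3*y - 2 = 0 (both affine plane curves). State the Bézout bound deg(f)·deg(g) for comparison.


Common zeros: {(1, 6), (3, 5)}; count = 2; Bézout bound = 2.

deg(f) = 2, deg(g) = 1, so Bézout bound = 2.
Scan x ∈ F_7. For each x, list the y ∈ F_7 with f(x, y) ≡ 0 and those with g(x, y) ≡ 0 (mod 7); the common zeros in that column are the intersection.
  x = 0: f ≡ 0 at y ∈ ∅; g ≡ 0 at y ∈ {3}; common: ∅.
  x = 1: f ≡ 0 at y ∈ {2, 6}; g ≡ 0 at y ∈ {6}; common: {6}.
  x = 2: f ≡ 0 at y ∈ ∅; g ≡ 0 at y ∈ {2}; common: ∅.
  x = 3: f ≡ 0 at y ∈ {1, 5}; g ≡ 0 at y ∈ {5}; common: {5}.
  x = 4: f ≡ 0 at y ∈ ∅; g ≡ 0 at y ∈ {1}; common: ∅.
  x = 5: f ≡ 0 at y ∈ {5, 6}; g ≡ 0 at y ∈ {4}; common: ∅.
  x = 6: f ≡ 0 at y ∈ {1, 2}; g ≡ 0 at y ∈ {0}; common: ∅.
Collecting: common zeros = {(1, 6), (3, 5)}, so the count is 2.
Comparison with the Bézout bound: 2 ≤ 2 = deg(f)·deg(g), as expected for curves with no common component (the bound is attained).


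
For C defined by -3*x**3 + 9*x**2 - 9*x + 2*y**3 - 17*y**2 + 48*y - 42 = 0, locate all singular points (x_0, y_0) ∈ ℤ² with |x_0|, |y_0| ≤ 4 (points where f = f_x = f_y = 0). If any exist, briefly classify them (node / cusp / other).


Singular points: {(1, 3)}; classification: cusp.

Compute partial derivatives:
  f_x = -9*x**2 + 18*x - 9.
  f_y = 6*y**2 - 34*y + 48.
Scan x_0 ∈ {−4, ..., 4}. For each x_0, f_y(x_0, y) is a polynomial in y; find its integer roots y ∈ {−4, ..., 4}, then test f_x and f at those candidates.
  x = -4: f_y(-4, y) = 6*y**2 - 34*y + 48; vanishes at y ∈ {3}. (-4, 3): f_x = -225 ≠ 0.
  x = -3: f_y(-3, y) = 6*y**2 - 34*y + 48; vanishes at y ∈ {3}. (-3, 3): f_x = -144 ≠ 0.
  x = -2: f_y(-2, y) = 6*y**2 - 34*y + 48; vanishes at y ∈ {3}. (-2, 3): f_x = -81 ≠ 0.
  x = -1: f_y(-1, y) = 6*y**2 - 34*y + 48; vanishes at y ∈ {3}. (-1, 3): f_x = -36 ≠ 0.
  x = 0: f_y(0, y) = 6*y**2 - 34*y + 48; vanishes at y ∈ {3}. (0, 3): f_x = -9 ≠ 0.
  x = 1: f_y(1, y) = 6*y**2 - 34*y + 48; vanishes at y ∈ {3}. (1, 3): f_x = 0, f = 0 — SINGULAR.
  x = 2: f_y(2, y) = 6*y**2 - 34*y + 48; vanishes at y ∈ {3}. (2, 3): f_x = -9 ≠ 0.
  x = 3: f_y(3, y) = 6*y**2 - 34*y + 48; vanishes at y ∈ {3}. (3, 3): f_x = -36 ≠ 0.
  x = 4: f_y(4, y) = 6*y**2 - 34*y + 48; vanishes at y ∈ {3}. (4, 3): f_x = -81 ≠ 0.
Only singular point on the grid: (1, 3).
Classify: substitute x = 1 + u, y = 3 + v and expand: f = -3*u**3 + 2*v**3 + v**2.
No constant or linear terms (consistent with a singular point). Quadratic part: v**2. Cubic part: -3*u**3 + 2*v**3.
The quadratic part v**2 is a perfect square, so there is a single (double) tangent line v = 0, i.e. y = 3. Restricting the cubic part to that line (v = 0) leaves -3*u**3 ≠ 0, so f is not divisible by v and the branch is v² ≈ 3*u**3 to lowest order — this is a cusp.
Classification: cusp.


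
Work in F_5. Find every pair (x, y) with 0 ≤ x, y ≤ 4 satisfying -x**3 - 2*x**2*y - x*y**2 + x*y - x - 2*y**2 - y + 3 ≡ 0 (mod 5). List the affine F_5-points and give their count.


Affine F_5-points: {(0, 1), (1, 2), (1, 4), (3, 3), (4, 0), (4, 1)}; count = 6.

For each of the 25 pairs (x, y) ∈ F_5², evaluate f(x, y) mod 5. Record the zeros.
  x = 0: [0↦3, 1↦0, 2↦3, 3↦2, 4↦2]  zeros at y ∈ {1}
  x = 1: [0↦1, 1↦1, 2↦0, 3↦3, 4↦0]  zeros at y ∈ {2, 4}
  x = 2: [0↦3, 1↦2, 2↦3, 3↦1, 4↦1]  zeros at y ∈ ∅
  x = 3: [0↦3, 1↦2, 2↦1, 3↦0, 4↦4]  zeros at y ∈ {3}
  x = 4: [0↦0, 1↦0, 2↦3, 3↦4, 4↦3]  zeros at y ∈ {0, 1}
Collecting zeros: affine points = {(0, 1), (1, 2), (1, 4), (3, 3), (4, 0), (4, 1)}.
Total count |C(F_5)_aff| = 6.


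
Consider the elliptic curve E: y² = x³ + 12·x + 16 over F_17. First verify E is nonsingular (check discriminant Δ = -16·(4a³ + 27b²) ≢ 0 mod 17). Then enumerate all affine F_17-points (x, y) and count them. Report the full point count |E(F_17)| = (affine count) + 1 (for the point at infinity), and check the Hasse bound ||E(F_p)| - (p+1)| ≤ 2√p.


Affine points = {(0, 4), (0, 13), (4, 3), (4, 14), (6, 7), (6, 10), (7, 1), (7, 16), (11, 0), (12, 1), (12, 16), (14, 2), (14, 15), (15, 1), (15, 16)}; affine count = 15; |E(F_17)| = 16.

Discriminant check: Δ ∝ 4a³ + 27b² = 4·12³ + 27·16² = 4·1728 + 27·256 ≡ 3 (mod 17). Nonzero ⇒ E is nonsingular.
For each x ∈ F_17, compute rhs = x³ + 12·x + 16 mod 17, then count y ∈ F_17 with y² ≡ rhs.
  x = 0: rhs = 16, matching y values: 4, 13 (2 points).
  x = 1: rhs = 12, matching y values: none (0 points).
  x = 2: rhs = 14, matching y values: none (0 points).
  x = 3: rhs = 11, matching y values: none (0 points).
  x = 4: rhs = 9, matching y values: 3, 14 (2 points).
  x = 5: rhs = 14, matching y values: none (0 points).
  x = 6: rhs = 15, matching y values: 7, 10 (2 points).
  x = 7: rhs = 1, matching y values: 1, 16 (2 points).
  x = 8: rhs = 12, matching y values: none (0 points).
  x = 9: rhs = 3, matching y values: none (0 points).
  x = 10: rhs = 14, matching y values: none (0 points).
  x = 11: rhs = 0, matching y values: 0 (1 points).
  x = 12: rhs = 1, matching y values: 1, 16 (2 points).
  x = 13: rhs = 6, matching y values: none (0 points).
  x = 14: rhs = 4, matching y values: 2, 15 (2 points).
  x = 15: rhs = 1, matching y values: 1, 16 (2 points).
  x = 16: rhs = 3, matching y values: none (0 points).
Total affine count: 15.
Full point count |E(F_17)| = 15 + 1 = 16.
Hasse bound: |16 − (17+1)| = |-2| = 2 ≤ 2√17 ≈ 8.2462 ✓.


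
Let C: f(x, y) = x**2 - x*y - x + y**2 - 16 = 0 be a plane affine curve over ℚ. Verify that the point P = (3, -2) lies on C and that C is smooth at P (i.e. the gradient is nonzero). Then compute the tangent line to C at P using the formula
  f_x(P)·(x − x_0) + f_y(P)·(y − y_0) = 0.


Tangent line at P: 7*x - 7*y - 35 = 0.

Step 1: f(3, -2) = 0, so P lies on C.
Step 2: partial derivatives
  f_x(x, y) = 2*x - y - 1, f_y(x, y) = -x + 2*y.
  f_x(P) = 7, f_y(P) = -7 (gradient nonzero, so P is smooth).
Step 3: tangent line at P: 7·(x − 3) + -7·(y − -2) = 0.
Expanding: 7*x - 7*y - 35 = 0.


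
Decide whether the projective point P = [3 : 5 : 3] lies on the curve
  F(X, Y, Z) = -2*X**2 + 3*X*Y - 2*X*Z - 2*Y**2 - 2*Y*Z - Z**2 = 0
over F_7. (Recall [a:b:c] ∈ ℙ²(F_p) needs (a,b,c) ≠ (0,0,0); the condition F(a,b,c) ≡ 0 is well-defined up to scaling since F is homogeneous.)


F(3,5,3) ≡ 4 (mod 7); P is NOT on the curve.

Evaluate F(3, 5, 3) term-by-term (mod 7).
  -2*X**2 ↦ -2·9·1·1 = -18
  3*X*Y ↦ 3·3·5·1 = 45
  -2*X*Z ↦ -2·3·1·3 = -18
  -2*Y**2 ↦ -2·1·25·1 = -50
  -2*Y*Z ↦ -2·1·5·3 = -30
  -Z**2 ↦ -1·1·1·9 = -9
Sum: F(3, 5, 3) = (-18) + (45) + (-18) + (-50) + (-30) + (-9) = -80.
Reducing mod 7: -80 ≡ 4 (mod 7).
Since F(a, b, c) ≡ 4 ≠ 0 (mod 7), P does NOT lie on the curve.


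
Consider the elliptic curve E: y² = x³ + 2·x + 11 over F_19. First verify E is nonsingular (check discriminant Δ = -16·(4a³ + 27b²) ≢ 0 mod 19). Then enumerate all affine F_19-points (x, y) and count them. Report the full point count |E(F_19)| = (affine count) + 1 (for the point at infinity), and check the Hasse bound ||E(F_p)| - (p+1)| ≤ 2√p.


Affine points = {(0, 7), (0, 12), (2, 2), (2, 17), (3, 5), (3, 14), (4, 8), (4, 11), (6, 7), (6, 12), (7, 8), (7, 11), (8, 8), (8, 11), (9, 6), (9, 13), (10, 9), (10, 10), (13, 7), (13, 12), (14, 3), (14, 16), (16, 4), (16, 15)}; affine count = 24; |E(F_19)| = 25.

Discriminant check: Δ ∝ 4a³ + 27b² = 4·2³ + 27·11² = 4·8 + 27·121 ≡ 12 (mod 19). Nonzero ⇒ E is nonsingular.
For each x ∈ F_19, compute rhs = x³ + 2·x + 11 mod 19, then count y ∈ F_19 with y² ≡ rhs.
  x = 0: rhs = 11, matching y values: 7, 12 (2 points).
  x = 1: rhs = 14, matching y values: none (0 points).
  x = 2: rhs = 4, matching y values: 2, 17 (2 points).
  x = 3: rhs = 6, matching y values: 5, 14 (2 points).
  x = 4: rhs = 7, matching y values: 8, 11 (2 points).
  x = 5: rhs = 13, matching y values: none (0 points).
  x = 6: rhs = 11, matching y values: 7, 12 (2 points).
  x = 7: rhs = 7, matching y values: 8, 11 (2 points).
  x = 8: rhs = 7, matching y values: 8, 11 (2 points).
  x = 9: rhs = 17, matching y values: 6, 13 (2 points).
  x = 10: rhs = 5, matching y values: 9, 10 (2 points).
  x = 11: rhs = 15, matching y values: none (0 points).
  x = 12: rhs = 15, matching y values: none (0 points).
  x = 13: rhs = 11, matching y values: 7, 12 (2 points).
  x = 14: rhs = 9, matching y values: 3, 16 (2 points).
  x = 15: rhs = 15, matching y values: none (0 points).
  x = 16: rhs = 16, matching y values: 4, 15 (2 points).
  x = 17: rhs = 18, matching y values: none (0 points).
  x = 18: rhs = 8, matching y values: none (0 points).
Total affine count: 24.
Full point count |E(F_19)| = 24 + 1 = 25.
Hasse bound: |25 − (19+1)| = |5| = 5 ≤ 2√19 ≈ 8.7178 ✓.


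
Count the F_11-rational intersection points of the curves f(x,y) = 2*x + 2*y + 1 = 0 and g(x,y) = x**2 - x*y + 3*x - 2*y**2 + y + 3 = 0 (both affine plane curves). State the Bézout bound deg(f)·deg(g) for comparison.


Common zeros: {(7, 9)}; count = 1; Bézout bound = 2.

deg(f) = 1, deg(g) = 2, so Bézout bound = 2.
Scan x ∈ F_11. For each x, list the y ∈ F_11 with f(x, y) ≡ 0 and those with g(x, y) ≡ 0 (mod 11); the common zeros in that column are the intersection.
  x = 0: f ≡ 0 at y ∈ {5}; g ≡ 0 at y ∈ {7, 10}; common: ∅.
  x = 1: f ≡ 0 at y ∈ {4}; g ≡ 0 at y ∈ {3, 8}; common: ∅.
  x = 2: f ≡ 0 at y ∈ {3}; g ≡ 0 at y ∈ ∅; common: ∅.
  x = 3: f ≡ 0 at y ∈ {2}; g ≡ 0 at y ∈ ∅; common: ∅.
  x = 4: f ≡ 0 at y ∈ {1}; g ≡ 0 at y ∈ {7, 8}; common: ∅.
  x = 5: f ≡ 0 at y ∈ {0}; g ≡ 0 at y ∈ ∅; common: ∅.
  x = 6: f ≡ 0 at y ∈ {10}; g ≡ 0 at y ∈ ∅; common: ∅.
  x = 7: f ≡ 0 at y ∈ {9}; g ≡ 0 at y ∈ {9, 10}; common: {9}.
  x = 8: f ≡ 0 at y ∈ {8}; g ≡ 0 at y ∈ ∅; common: ∅.
  x = 9: f ≡ 0 at y ∈ {7}; g ≡ 0 at y ∈ ∅; common: ∅.
  x = 10: f ≡ 0 at y ∈ {6}; g ≡ 0 at y ∈ {3, 9}; common: ∅.
Collecting: common zeros = {(7, 9)}, so the count is 1.
Comparison with the Bézout bound: 1 ≤ 2 = deg(f)·deg(g), as expected for curves with no common component (the affine F_11-count falls short of the bound because intersections may lie at infinity, over extension fields, or carry multiplicity).


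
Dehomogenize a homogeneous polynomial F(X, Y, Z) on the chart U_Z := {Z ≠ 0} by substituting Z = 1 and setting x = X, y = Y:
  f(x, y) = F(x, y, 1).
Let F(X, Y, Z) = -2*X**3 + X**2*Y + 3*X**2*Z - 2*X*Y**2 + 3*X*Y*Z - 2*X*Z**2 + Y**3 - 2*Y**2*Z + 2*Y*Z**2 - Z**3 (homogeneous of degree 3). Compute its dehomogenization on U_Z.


f(x, y) = -2*x**3 + x**2*y + 3*x**2 - 2*x*y**2 + 3*x*y - 2*x + y**3 - 2*y**2 + 2*y - 1

On U_Z we set Z = 1. Each monomial c·X^i·Y^j·Z^k in F becomes c·x^i·y^j·1^k = c·x^i·y^j.
Substituting Z = 1: F(X, Y, 1) = -2*x**3 + x**2*y + 3*x**2 - 2*x*y**2 + 3*x*y - 2*x + y**3 - 2*y**2 + 2*y - 1.
Note: deg(f) ≤ deg(F) = 3; strict inequality happens when F is divisible by Z (lost terms).


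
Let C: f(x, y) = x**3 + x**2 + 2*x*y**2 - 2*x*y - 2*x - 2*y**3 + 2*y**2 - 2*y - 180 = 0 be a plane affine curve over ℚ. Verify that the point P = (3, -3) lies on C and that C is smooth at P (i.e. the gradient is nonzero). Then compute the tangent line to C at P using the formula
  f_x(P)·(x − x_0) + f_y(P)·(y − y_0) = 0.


Tangent line at P: 55*x - 110*y - 495 = 0.

Step 1: f(3, -3) = 0, so P lies on C.
Step 2: partial derivatives
  f_x(x, y) = 3*x**2 + 2*x + 2*y**2 - 2*y - 2, f_y(x, y) = 4*x*y - 2*x - 6*y**2 + 4*y - 2.
  f_x(P) = 55, f_y(P) = -110 (gradient nonzero, so P is smooth).
Step 3: tangent line at P: 55·(x − 3) + -110·(y − -3) = 0.
Expanding: 55*x - 110*y - 495 = 0.


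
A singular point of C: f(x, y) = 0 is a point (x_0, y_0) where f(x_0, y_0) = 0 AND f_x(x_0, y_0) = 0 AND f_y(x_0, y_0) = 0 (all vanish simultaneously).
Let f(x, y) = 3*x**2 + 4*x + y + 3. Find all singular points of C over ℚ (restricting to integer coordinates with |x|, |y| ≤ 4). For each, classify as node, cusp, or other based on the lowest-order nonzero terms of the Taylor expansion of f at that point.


No singular points in the scanned grid; C is smooth there.

Compute partial derivatives:
  f_x = 6*x + 4.
  f_y = 1.
f_y = 1 is a nonzero constant, so f_y never vanishes: no point (x, y) can satisfy f = f_x = f_y = 0. In particular no (x, y) ∈ {−4, ..., 4}² is singular; the curve is smooth.


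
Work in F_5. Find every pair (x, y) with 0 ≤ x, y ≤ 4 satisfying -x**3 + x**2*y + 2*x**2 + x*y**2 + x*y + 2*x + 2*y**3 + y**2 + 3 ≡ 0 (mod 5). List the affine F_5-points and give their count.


Affine F_5-points: {(3, 0), (3, 4), (4, 2)}; count = 3.

For each of the 25 pairs (x, y) ∈ F_5², evaluate f(x, y) mod 5. Record the zeros.
  x = 0: [0↦3, 1↦1, 2↦3, 3↦1, 4↦2]  zeros at y ∈ ∅
  x = 1: [0↦1, 1↦2, 2↦4, 3↦4, 4↦4]  zeros at y ∈ ∅
  x = 2: [0↦2, 1↦3, 2↦2, 3↦1, 4↦2]  zeros at y ∈ ∅
  x = 3: [0↦0, 1↦3, 2↦1, 3↦1, 4↦0]  zeros at y ∈ {0, 4}
  x = 4: [0↦4, 1↦1, 2↦0, 3↦3, 4↦2]  zeros at y ∈ {2}
Collecting zeros: affine points = {(3, 0), (3, 4), (4, 2)}.
Total count |C(F_5)_aff| = 3.


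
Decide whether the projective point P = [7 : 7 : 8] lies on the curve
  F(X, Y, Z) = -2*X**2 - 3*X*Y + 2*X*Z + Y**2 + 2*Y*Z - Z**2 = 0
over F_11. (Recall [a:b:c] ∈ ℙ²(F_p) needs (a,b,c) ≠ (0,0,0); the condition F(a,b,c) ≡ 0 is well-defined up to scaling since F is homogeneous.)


F(7,7,8) ≡ 8 (mod 11); P is NOT on the curve.

Evaluate F(7, 7, 8) term-by-term (mod 11).
  -2*X**2 ↦ -2·49·1·1 = -98
  -3*X*Y ↦ -3·7·7·1 = -147
  2*X*Z ↦ 2·7·1·8 = 112
  Y**2 ↦ 1·1·49·1 = 49
  2*Y*Z ↦ 2·1·7·8 = 112
  -Z**2 ↦ -1·1·1·64 = -64
Sum: F(7, 7, 8) = (-98) + (-147) + (112) + (49) + (112) + (-64) = -36.
Reducing mod 11: -36 ≡ 8 (mod 11).
Since F(a, b, c) ≡ 8 ≠ 0 (mod 11), P does NOT lie on the curve.


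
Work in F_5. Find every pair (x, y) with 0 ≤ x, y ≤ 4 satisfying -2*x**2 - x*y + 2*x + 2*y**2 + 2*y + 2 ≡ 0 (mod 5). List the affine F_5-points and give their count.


Affine F_5-points: {(1, 1), (2, 1), (2, 4), (3, 0), (3, 3), (4, 3)}; count = 6.

For each of the 25 pairs (x, y) ∈ F_5², evaluate f(x, y) mod 5. Record the zeros.
  x = 0: [0↦2, 1↦1, 2↦4, 3↦1, 4↦2]  zeros at y ∈ ∅
  x = 1: [0↦2, 1↦0, 2↦2, 3↦3, 4↦3]  zeros at y ∈ {1}
  x = 2: [0↦3, 1↦0, 2↦1, 3↦1, 4↦0]  zeros at y ∈ {1, 4}
  x = 3: [0↦0, 1↦1, 2↦1, 3↦0, 4↦3]  zeros at y ∈ {0, 3}
  x = 4: [0↦3, 1↦3, 2↦2, 3↦0, 4↦2]  zeros at y ∈ {3}
Collecting zeros: affine points = {(1, 1), (2, 1), (2, 4), (3, 0), (3, 3), (4, 3)}.
Total count |C(F_5)_aff| = 6.


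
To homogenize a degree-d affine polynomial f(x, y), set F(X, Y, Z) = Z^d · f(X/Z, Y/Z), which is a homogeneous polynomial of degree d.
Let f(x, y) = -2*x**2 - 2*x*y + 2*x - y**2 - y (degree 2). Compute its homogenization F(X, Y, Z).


F(X, Y, Z) = -2*X**2 - 2*X*Y + 2*X*Z - Y**2 - Y*Z

deg(f) = 2.
Substitute x = X/Z, y = Y/Z into f, then multiply by Z^2.
  monomial -2·x^2·y^0 ↦ -2·X^2·Y^0·Z^0.
  monomial -2·x^1·y^1 ↦ -2·X^1·Y^1·Z^0.
  monomial 2·x^1·y^0 ↦ 2·X^1·Y^0·Z^1.
  monomial -1·x^0·y^2 ↦ -1·X^0·Y^2·Z^0.
  monomial -1·x^0·y^1 ↦ -1·X^0·Y^1·Z^1.
Collecting: F(X, Y, Z) = -2*X**2 - 2*X*Y + 2*X*Z - Y**2 - Y*Z.


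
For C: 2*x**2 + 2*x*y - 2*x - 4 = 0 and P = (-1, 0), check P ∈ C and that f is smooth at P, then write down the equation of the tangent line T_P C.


Tangent line at P: -6*x - 2*y - 6 = 0.

Step 1: f(-1, 0) = 0, so P lies on C.
Step 2: partial derivatives
  f_x(x, y) = 4*x + 2*y - 2, f_y(x, y) = 2*x.
  f_x(P) = -6, f_y(P) = -2 (gradient nonzero, so P is smooth).
Step 3: tangent line at P: -6·(x − -1) + -2·(y − 0) = 0.
Expanding: -6*x - 2*y - 6 = 0.


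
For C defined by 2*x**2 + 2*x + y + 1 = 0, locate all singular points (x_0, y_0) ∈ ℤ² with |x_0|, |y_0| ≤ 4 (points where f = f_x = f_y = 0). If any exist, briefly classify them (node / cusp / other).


No singular points in the scanned grid; C is smooth there.

Compute partial derivatives:
  f_x = 4*x + 2.
  f_y = 1.
f_y = 1 is a nonzero constant, so f_y never vanishes: no point (x, y) can satisfy f = f_x = f_y = 0. In particular no (x, y) ∈ {−4, ..., 4}² is singular; the curve is smooth.


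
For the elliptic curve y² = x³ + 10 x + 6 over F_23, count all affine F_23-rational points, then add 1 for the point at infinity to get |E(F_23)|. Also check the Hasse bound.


Affine points = {(0, 11), (0, 12), (4, 8), (4, 15), (6, 11), (6, 12), (8, 0), (10, 5), (10, 18), (15, 9), (15, 14), (17, 11), (17, 12), (20, 8), (20, 15), (21, 1), (21, 22), (22, 8), (22, 15)}; affine count = 19; |E(F_23)| = 20.

Discriminant check: Δ ∝ 4a³ + 27b² = 4·10³ + 27·6² = 4·1000 + 27·36 ≡ 4 (mod 23). Nonzero ⇒ E is nonsingular.
For each x ∈ F_23, compute rhs = x³ + 10·x + 6 mod 23, then count y ∈ F_23 with y² ≡ rhs.
  x = 0: rhs = 6, matching y values: 11, 12 (2 points).
  x = 1: rhs = 17, matching y values: none (0 points).
  x = 2: rhs = 11, matching y values: none (0 points).
  x = 3: rhs = 17, matching y values: none (0 points).
  x = 4: rhs = 18, matching y values: 8, 15 (2 points).
  x = 5: rhs = 20, matching y values: none (0 points).
  x = 6: rhs = 6, matching y values: 11, 12 (2 points).
  x = 7: rhs = 5, matching y values: none (0 points).
  x = 8: rhs = 0, matching y values: 0 (1 points).
  x = 9: rhs = 20, matching y values: none (0 points).
  x = 10: rhs = 2, matching y values: 5, 18 (2 points).
  x = 11: rhs = 21, matching y values: none (0 points).
  x = 12: rhs = 14, matching y values: none (0 points).
  x = 13: rhs = 10, matching y values: none (0 points).
  x = 14: rhs = 15, matching y values: none (0 points).
  x = 15: rhs = 12, matching y values: 9, 14 (2 points).
  x = 16: rhs = 7, matching y values: none (0 points).
  x = 17: rhs = 6, matching y values: 11, 12 (2 points).
  x = 18: rhs = 15, matching y values: none (0 points).
  x = 19: rhs = 17, matching y values: none (0 points).
  x = 20: rhs = 18, matching y values: 8, 15 (2 points).
  x = 21: rhs = 1, matching y values: 1, 22 (2 points).
  x = 22: rhs = 18, matching y values: 8, 15 (2 points).
Total affine count: 19.
Full point count |E(F_23)| = 19 + 1 = 20.
Hasse bound: |20 − (23+1)| = |-4| = 4 ≤ 2√23 ≈ 9.5917 ✓.


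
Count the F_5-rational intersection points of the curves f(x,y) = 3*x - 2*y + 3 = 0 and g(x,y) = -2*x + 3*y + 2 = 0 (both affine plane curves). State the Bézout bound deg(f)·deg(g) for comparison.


Common zeros: ∅; count = 0; Bézout bound = 1.

deg(f) = 1, deg(g) = 1, so Bézout bound = 1.
Scan x ∈ F_5. For each x, list the y ∈ F_5 with f(x, y) ≡ 0 and those with g(x, y) ≡ 0 (mod 5); the common zeros in that column are the intersection.
  x = 0: f ≡ 0 at y ∈ {4}; g ≡ 0 at y ∈ {1}; common: ∅.
  x = 1: f ≡ 0 at y ∈ {3}; g ≡ 0 at y ∈ {0}; common: ∅.
  x = 2: f ≡ 0 at y ∈ {2}; g ≡ 0 at y ∈ {4}; common: ∅.
  x = 3: f ≡ 0 at y ∈ {1}; g ≡ 0 at y ∈ {3}; common: ∅.
  x = 4: f ≡ 0 at y ∈ {0}; g ≡ 0 at y ∈ {2}; common: ∅.
Collecting: common zeros = ∅, so the count is 0.
Comparison with the Bézout bound: 0 ≤ 1 = deg(f)·deg(g), as expected for curves with no common component (the affine F_5-count falls short of the bound because intersections may lie at infinity, over extension fields, or carry multiplicity).


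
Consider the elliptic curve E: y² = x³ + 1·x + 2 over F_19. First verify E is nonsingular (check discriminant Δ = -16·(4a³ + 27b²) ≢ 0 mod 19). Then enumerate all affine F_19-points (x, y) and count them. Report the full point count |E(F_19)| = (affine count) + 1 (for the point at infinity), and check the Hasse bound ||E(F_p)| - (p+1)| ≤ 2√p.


Affine points = {(1, 2), (1, 17), (8, 3), (8, 16), (10, 9), (10, 10), (14, 9), (14, 10), (17, 7), (17, 12), (18, 0)}; affine count = 11; |E(F_19)| = 12.

Discriminant check: Δ ∝ 4a³ + 27b² = 4·1³ + 27·2² = 4·1 + 27·4 ≡ 17 (mod 19). Nonzero ⇒ E is nonsingular.
For each x ∈ F_19, compute rhs = x³ + 1·x + 2 mod 19, then count y ∈ F_19 with y² ≡ rhs.
  x = 0: rhs = 2, matching y values: none (0 points).
  x = 1: rhs = 4, matching y values: 2, 17 (2 points).
  x = 2: rhs = 12, matching y values: none (0 points).
  x = 3: rhs = 13, matching y values: none (0 points).
  x = 4: rhs = 13, matching y values: none (0 points).
  x = 5: rhs = 18, matching y values: none (0 points).
  x = 6: rhs = 15, matching y values: none (0 points).
  x = 7: rhs = 10, matching y values: none (0 points).
  x = 8: rhs = 9, matching y values: 3, 16 (2 points).
  x = 9: rhs = 18, matching y values: none (0 points).
  x = 10: rhs = 5, matching y values: 9, 10 (2 points).
  x = 11: rhs = 14, matching y values: none (0 points).
  x = 12: rhs = 13, matching y values: none (0 points).
  x = 13: rhs = 8, matching y values: none (0 points).
  x = 14: rhs = 5, matching y values: 9, 10 (2 points).
  x = 15: rhs = 10, matching y values: none (0 points).
  x = 16: rhs = 10, matching y values: none (0 points).
  x = 17: rhs = 11, matching y values: 7, 12 (2 points).
  x = 18: rhs = 0, matching y values: 0 (1 points).
Total affine count: 11.
Full point count |E(F_19)| = 11 + 1 = 12.
Hasse bound: |12 − (19+1)| = |-8| = 8 ≤ 2√19 ≈ 8.7178 ✓.


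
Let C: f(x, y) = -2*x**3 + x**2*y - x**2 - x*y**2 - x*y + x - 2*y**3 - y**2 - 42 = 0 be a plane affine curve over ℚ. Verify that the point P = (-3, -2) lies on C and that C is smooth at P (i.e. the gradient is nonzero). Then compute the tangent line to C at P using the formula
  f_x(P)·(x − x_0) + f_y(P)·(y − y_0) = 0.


Tangent line at P: -37*x - 20*y - 151 = 0.

Step 1: f(-3, -2) = 0, so P lies on C.
Step 2: partial derivatives
  f_x(x, y) = -6*x**2 + 2*x*y - 2*x - y**2 - y + 1, f_y(x, y) = x**2 - 2*x*y - x - 6*y**2 - 2*y.
  f_x(P) = -37, f_y(P) = -20 (gradient nonzero, so P is smooth).
Step 3: tangent line at P: -37·(x − -3) + -20·(y − -2) = 0.
Expanding: -37*x - 20*y - 151 = 0.


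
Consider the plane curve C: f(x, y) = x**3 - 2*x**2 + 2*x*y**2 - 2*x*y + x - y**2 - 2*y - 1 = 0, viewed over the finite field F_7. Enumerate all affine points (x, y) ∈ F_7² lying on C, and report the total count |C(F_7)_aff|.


Affine F_7-points: {(0, 6), (4, 0), (5, 2), (5, 4)}; count = 4.

For each of the 49 pairs (x, y) ∈ F_7², evaluate f(x, y) mod 7. Record the zeros.
  x = 0: [0↦6, 1↦3, 2↦5, 3↦5, 4↦3, 5↦6, 6↦0]  zeros at y ∈ {6}
  x = 1: [0↦6, 1↦3, 2↦2, 3↦3, 4↦6, 5↦4, 6↦4]  zeros at y ∈ ∅
  x = 2: [0↦1, 1↦5, 2↦1, 3↦3, 4↦4, 5↦4, 6↦3]  zeros at y ∈ ∅
  x = 3: [0↦4, 1↦1, 2↦1, 3↦4, 4↦3, 5↦5, 6↦3]  zeros at y ∈ ∅
  x = 4: [0↦0, 1↦4, 2↦1, 3↦5, 4↦2, 5↦6, 6↦3]  zeros at y ∈ {0}
  x = 5: [0↦2, 1↦6, 2↦0, 3↦5, 4↦0, 5↦6, 6↦2]  zeros at y ∈ {2, 4}
  x = 6: [0↦2, 1↦6, 2↦4, 3↦3, 4↦3, 5↦4, 6↦6]  zeros at y ∈ ∅
Collecting zeros: affine points = {(0, 6), (4, 0), (5, 2), (5, 4)}.
Total count |C(F_7)_aff| = 4.


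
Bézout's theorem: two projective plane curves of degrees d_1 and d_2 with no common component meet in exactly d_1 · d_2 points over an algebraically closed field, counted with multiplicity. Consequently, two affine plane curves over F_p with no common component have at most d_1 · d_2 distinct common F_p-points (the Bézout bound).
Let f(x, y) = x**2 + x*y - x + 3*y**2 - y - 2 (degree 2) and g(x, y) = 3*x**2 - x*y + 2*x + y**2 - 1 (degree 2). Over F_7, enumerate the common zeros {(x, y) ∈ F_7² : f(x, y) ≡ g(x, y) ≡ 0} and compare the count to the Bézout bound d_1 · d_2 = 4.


Common zeros: {(0, 1), (6, 0)}; count = 2; Bézout bound = 4.

deg(f) = 2, deg(g) = 2, so Bézout bound = 4.
Scan x ∈ F_7. For each x, list the y ∈ F_7 with f(x, y) ≡ 0 and those with g(x, y) ≡ 0 (mod 7); the common zeros in that column are the intersection.
  x = 0: f ≡ 0 at y ∈ {1, 4}; g ≡ 0 at y ∈ {1, 6}; common: {1}.
  x = 1: f ≡ 0 at y ∈ ∅; g ≡ 0 at y ∈ ∅; common: ∅.
  x = 2: f ≡ 0 at y ∈ {0, 2}; g ≡ 0 at y ∈ {1}; common: ∅.
  x = 3: f ≡ 0 at y ∈ ∅; g ≡ 0 at y ∈ {5}; common: ∅.
  x = 4: f ≡ 0 at y ∈ {2, 4}; g ≡ 0 at y ∈ ∅; common: ∅.
  x = 5: f ≡ 0 at y ∈ ∅; g ≡ 0 at y ∈ {0, 5}; common: ∅.
  x = 6: f ≡ 0 at y ∈ {0, 3}; g ≡ 0 at y ∈ {0, 6}; common: {0}.
Collecting: common zeros = {(0, 1), (6, 0)}, so the count is 2.
Comparison with the Bézout bound: 2 ≤ 4 = deg(f)·deg(g), as expected for curves with no common component (the affine F_7-count falls short of the bound because intersections may lie at infinity, over extension fields, or carry multiplicity).


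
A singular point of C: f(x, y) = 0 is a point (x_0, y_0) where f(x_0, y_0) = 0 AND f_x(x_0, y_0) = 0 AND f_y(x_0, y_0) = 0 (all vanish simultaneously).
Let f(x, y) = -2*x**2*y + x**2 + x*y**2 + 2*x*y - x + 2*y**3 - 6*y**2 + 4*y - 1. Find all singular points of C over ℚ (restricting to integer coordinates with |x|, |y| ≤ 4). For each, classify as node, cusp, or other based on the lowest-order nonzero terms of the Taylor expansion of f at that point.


Singular points: {(1, 1)}; classification: node.

Compute partial derivatives:
  f_x = -4*x*y + 2*x + y**2 + 2*y - 1.
  f_y = -2*x**2 + 2*x*y + 2*x + 6*y**2 - 12*y + 4.
Scan x_0 ∈ {−4, ..., 4}. For each x_0, f_y(x_0, y) is a polynomial in y; find its integer roots y ∈ {−4, ..., 4}, then test f_x and f at those candidates.
  x = -4: f_y(-4, y) = 6*y**2 - 20*y - 36; no integer root y with |y| ≤ 4.
  x = -3: f_y(-3, y) = 6*y**2 - 18*y - 20; no integer root y with |y| ≤ 4.
  x = -2: f_y(-2, y) = 6*y**2 - 16*y - 8; no integer root y with |y| ≤ 4.
  x = -1: f_y(-1, y) = 6*y**2 - 14*y; vanishes at y ∈ {0}. (-1, 0): f_x = -3 ≠ 0.
  x = 0: f_y(0, y) = 6*y**2 - 12*y + 4; no integer root y with |y| ≤ 4.
  x = 1: f_y(1, y) = 6*y**2 - 10*y + 4; vanishes at y ∈ {1}. (1, 1): f_x = 0, f = 0 — SINGULAR.
  x = 2: f_y(2, y) = 6*y**2 - 8*y; vanishes at y ∈ {0}. (2, 0): f_x = 3 ≠ 0.
  x = 3: f_y(3, y) = 6*y**2 - 6*y - 8; no integer root y with |y| ≤ 4.
  x = 4: f_y(4, y) = 6*y**2 - 4*y - 20; no integer root y with |y| ≤ 4.
Only singular point on the grid: (1, 1).
Classify: substitute x = 1 + u, y = 1 + v and expand: f = -2*u**2*v - u**2 + u*v**2 + 2*v**3 + v**2.
No constant or linear terms (consistent with a singular point). Quadratic part: -u**2 + v**2. Cubic part: -2*u**2*v + u*v**2 + 2*v**3.
The quadratic part v**2 - u**2 = (v − u)(v + u) splits into two distinct linear factors, so there are two distinct tangent lines y − 1 = ±(x − 1) — this is a node (ordinary double point).
Classification: node.


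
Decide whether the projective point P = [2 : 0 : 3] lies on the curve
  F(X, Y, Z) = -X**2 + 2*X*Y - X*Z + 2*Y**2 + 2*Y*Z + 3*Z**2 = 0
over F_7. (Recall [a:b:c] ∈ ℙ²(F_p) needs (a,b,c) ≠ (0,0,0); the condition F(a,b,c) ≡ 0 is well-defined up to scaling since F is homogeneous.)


F(2,0,3) ≡ 3 (mod 7); P is NOT on the curve.

Evaluate F(2, 0, 3) term-by-term (mod 7).
  -X**2 ↦ -1·4·1·1 = -4
  2*X*Y ↦ 2·2·0·1 = 0
  -X*Z ↦ -1·2·1·3 = -6
  2*Y**2 ↦ 2·1·0·1 = 0
  2*Y*Z ↦ 2·1·0·3 = 0
  3*Z**2 ↦ 3·1·1·9 = 27
Sum: F(2, 0, 3) = (-4) + (0) + (-6) + (0) + (0) + (27) = 17.
Reducing mod 7: 17 ≡ 3 (mod 7).
Since F(a, b, c) ≡ 3 ≠ 0 (mod 7), P does NOT lie on the curve.


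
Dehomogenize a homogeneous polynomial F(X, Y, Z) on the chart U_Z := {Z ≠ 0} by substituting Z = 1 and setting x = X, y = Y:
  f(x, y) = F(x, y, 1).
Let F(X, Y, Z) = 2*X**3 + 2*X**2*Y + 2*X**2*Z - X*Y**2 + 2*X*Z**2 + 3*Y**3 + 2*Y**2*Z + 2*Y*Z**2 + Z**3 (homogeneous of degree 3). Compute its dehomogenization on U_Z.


f(x, y) = 2*x**3 + 2*x**2*y + 2*x**2 - x*y**2 + 2*x + 3*y**3 + 2*y**2 + 2*y + 1

On U_Z we set Z = 1. Each monomial c·X^i·Y^j·Z^k in F becomes c·x^i·y^j·1^k = c·x^i·y^j.
Substituting Z = 1: F(X, Y, 1) = 2*x**3 + 2*x**2*y + 2*x**2 - x*y**2 + 2*x + 3*y**3 + 2*y**2 + 2*y + 1.
Note: deg(f) ≤ deg(F) = 3; strict inequality happens when F is divisible by Z (lost terms).


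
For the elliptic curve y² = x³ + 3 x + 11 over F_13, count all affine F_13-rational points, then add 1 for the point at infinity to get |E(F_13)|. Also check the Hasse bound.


Affine points = {(2, 5), (2, 8), (4, 3), (4, 10), (8, 1), (8, 12), (9, 0), (10, 1), (10, 12), (11, 6), (11, 7)}; affine count = 11; |E(F_13)| = 12.

Discriminant check: Δ ∝ 4a³ + 27b² = 4·3³ + 27·11² = 4·27 + 27·121 ≡ 8 (mod 13). Nonzero ⇒ E is nonsingular.
For each x ∈ F_13, compute rhs = x³ + 3·x + 11 mod 13, then count y ∈ F_13 with y² ≡ rhs.
  x = 0: rhs = 11, matching y values: none (0 points).
  x = 1: rhs = 2, matching y values: none (0 points).
  x = 2: rhs = 12, matching y values: 5, 8 (2 points).
  x = 3: rhs = 8, matching y values: none (0 points).
  x = 4: rhs = 9, matching y values: 3, 10 (2 points).
  x = 5: rhs = 8, matching y values: none (0 points).
  x = 6: rhs = 11, matching y values: none (0 points).
  x = 7: rhs = 11, matching y values: none (0 points).
  x = 8: rhs = 1, matching y values: 1, 12 (2 points).
  x = 9: rhs = 0, matching y values: 0 (1 points).
  x = 10: rhs = 1, matching y values: 1, 12 (2 points).
  x = 11: rhs = 10, matching y values: 6, 7 (2 points).
  x = 12: rhs = 7, matching y values: none (0 points).
Total affine count: 11.
Full point count |E(F_13)| = 11 + 1 = 12.
Hasse bound: |12 − (13+1)| = |-2| = 2 ≤ 2√13 ≈ 7.2111 ✓.


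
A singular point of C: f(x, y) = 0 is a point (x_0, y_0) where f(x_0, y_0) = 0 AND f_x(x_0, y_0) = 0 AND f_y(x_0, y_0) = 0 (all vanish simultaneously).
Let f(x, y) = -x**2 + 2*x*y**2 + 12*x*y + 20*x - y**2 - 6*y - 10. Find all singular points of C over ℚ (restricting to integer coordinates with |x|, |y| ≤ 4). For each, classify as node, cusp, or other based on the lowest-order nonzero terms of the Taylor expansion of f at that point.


Singular points: {(1, -3)}; classification: node.

Compute partial derivatives:
  f_x = -2*x + 2*y**2 + 12*y + 20.
  f_y = 4*x*y + 12*x - 2*y - 6.
Scan x_0 ∈ {−4, ..., 4}. For each x_0, f_y(x_0, y) is a polynomial in y; find its integer roots y ∈ {−4, ..., 4}, then test f_x and f at those candidates.
  x = -4: f_y(-4, y) = -18*y - 54; vanishes at y ∈ {-3}. (-4, -3): f_x = 10 ≠ 0.
  x = -3: f_y(-3, y) = -14*y - 42; vanishes at y ∈ {-3}. (-3, -3): f_x = 8 ≠ 0.
  x = -2: f_y(-2, y) = -10*y - 30; vanishes at y ∈ {-3}. (-2, -3): f_x = 6 ≠ 0.
  x = -1: f_y(-1, y) = -6*y - 18; vanishes at y ∈ {-3}. (-1, -3): f_x = 4 ≠ 0.
  x = 0: f_y(0, y) = -2*y - 6; vanishes at y ∈ {-3}. (0, -3): f_x = 2 ≠ 0.
  x = 1: f_y(1, y) = 2*y + 6; vanishes at y ∈ {-3}. (1, -3): f_x = 0, f = 0 — SINGULAR.
  x = 2: f_y(2, y) = 6*y + 18; vanishes at y ∈ {-3}. (2, -3): f_x = -2 ≠ 0.
  x = 3: f_y(3, y) = 10*y + 30; vanishes at y ∈ {-3}. (3, -3): f_x = -4 ≠ 0.
  x = 4: f_y(4, y) = 14*y + 42; vanishes at y ∈ {-3}. (4, -3): f_x = -6 ≠ 0.
Only singular point on the grid: (1, -3).
Classify: substitute x = 1 + u, y = -3 + v and expand: f = -u**2 + 2*u*v**2 + v**2.
No constant or linear terms (consistent with a singular point). Quadratic part: -u**2 + v**2. Cubic part: 2*u*v**2.
The quadratic part v**2 - u**2 = (v − u)(v + u) splits into two distinct linear factors, so there are two distinct tangent lines y − -3 = ±(x − 1) — this is a node (ordinary double point).
Classification: node.


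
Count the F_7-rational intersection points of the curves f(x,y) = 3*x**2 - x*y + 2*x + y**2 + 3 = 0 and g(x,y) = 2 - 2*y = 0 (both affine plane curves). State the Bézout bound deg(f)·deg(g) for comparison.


Common zeros: {(4, 1), (5, 1)}; count = 2; Bézout bound = 2.

deg(f) = 2, deg(g) = 1, so Bézout bound = 2.
Scan x ∈ F_7. For each x, list the y ∈ F_7 with f(x, y) ≡ 0 and those with g(x, y) ≡ 0 (mod 7); the common zeros in that column are the intersection.
  x = 0: f ≡ 0 at y ∈ {2, 5}; g ≡ 0 at y ∈ {1}; common: ∅.
  x = 1: f ≡ 0 at y ∈ {3, 5}; g ≡ 0 at y ∈ {1}; common: ∅.
  x = 2: f ≡ 0 at y ∈ ∅; g ≡ 0 at y ∈ {1}; common: ∅.
  x = 3: f ≡ 0 at y ∈ ∅; g ≡ 0 at y ∈ {1}; common: ∅.
  x = 4: f ≡ 0 at y ∈ {1, 3}; g ≡ 0 at y ∈ {1}; common: {1}.
  x = 5: f ≡ 0 at y ∈ {1, 4}; g ≡ 0 at y ∈ {1}; common: {1}.
  x = 6: f ≡ 0 at y ∈ ∅; g ≡ 0 at y ∈ {1}; common: ∅.
Collecting: common zeros = {(4, 1), (5, 1)}, so the count is 2.
Comparison with the Bézout bound: 2 ≤ 2 = deg(f)·deg(g), as expected for curves with no common component (the bound is attained).


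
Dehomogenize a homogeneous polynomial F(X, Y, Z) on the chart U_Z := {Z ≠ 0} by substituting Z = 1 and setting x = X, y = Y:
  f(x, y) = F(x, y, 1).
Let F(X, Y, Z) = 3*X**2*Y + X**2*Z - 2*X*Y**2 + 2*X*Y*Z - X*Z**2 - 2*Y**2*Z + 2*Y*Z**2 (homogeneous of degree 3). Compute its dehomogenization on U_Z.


f(x, y) = 3*x**2*y + x**2 - 2*x*y**2 + 2*x*y - x - 2*y**2 + 2*y

On U_Z we set Z = 1. Each monomial c·X^i·Y^j·Z^k in F becomes c·x^i·y^j·1^k = c·x^i·y^j.
Substituting Z = 1: F(X, Y, 1) = 3*x**2*y + x**2 - 2*x*y**2 + 2*x*y - x - 2*y**2 + 2*y.
Note: deg(f) ≤ deg(F) = 3; strict inequality happens when F is divisible by Z (lost terms).


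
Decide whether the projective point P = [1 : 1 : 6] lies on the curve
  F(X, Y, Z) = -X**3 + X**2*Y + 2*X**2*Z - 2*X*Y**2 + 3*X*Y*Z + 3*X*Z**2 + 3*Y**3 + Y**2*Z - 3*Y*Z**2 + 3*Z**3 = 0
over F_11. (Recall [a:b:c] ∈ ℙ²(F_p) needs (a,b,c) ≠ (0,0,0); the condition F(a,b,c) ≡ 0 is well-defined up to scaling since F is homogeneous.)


F(1,1,6) ≡ 3 (mod 11); P is NOT on the curve.

Evaluate F(1, 1, 6) term-by-term (mod 11).
  -X**3 ↦ -1·1·1·1 = -1
  X**2*Y ↦ 1·1·1·1 = 1
  2*X**2*Z ↦ 2·1·1·6 = 12
  -2*X*Y**2 ↦ -2·1·1·1 = -2
  3*X*Y*Z ↦ 3·1·1·6 = 18
  3*X*Z**2 ↦ 3·1·1·36 = 108
  3*Y**3 ↦ 3·1·1·1 = 3
  Y**2*Z ↦ 1·1·1·6 = 6
  -3*Y*Z**2 ↦ -3·1·1·36 = -108
  3*Z**3 ↦ 3·1·1·216 = 648
Sum: F(1, 1, 6) = (-1) + (1) + (12) + (-2) + (18) + (108) + (3) + (6) + (-108) + (648) = 685.
Reducing mod 11: 685 ≡ 3 (mod 11).
Since F(a, b, c) ≡ 3 ≠ 0 (mod 11), P does NOT lie on the curve.


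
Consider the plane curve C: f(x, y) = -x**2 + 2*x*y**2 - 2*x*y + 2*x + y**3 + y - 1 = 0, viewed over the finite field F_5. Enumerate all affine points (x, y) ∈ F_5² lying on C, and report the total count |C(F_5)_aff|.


Affine F_5-points: {(1, 0), (2, 4), (4, 4)}; count = 3.

For each of the 25 pairs (x, y) ∈ F_5², evaluate f(x, y) mod 5. Record the zeros.
  x = 0: [0↦4, 1↦1, 2↦4, 3↦4, 4↦2]  zeros at y ∈ ∅
  x = 1: [0↦0, 1↦2, 2↦4, 3↦2, 4↦2]  zeros at y ∈ {0}
  x = 2: [0↦4, 1↦1, 2↦2, 3↦3, 4↦0]  zeros at y ∈ {4}
  x = 3: [0↦1, 1↦3, 2↦3, 3↦2, 4↦1]  zeros at y ∈ ∅
  x = 4: [0↦1, 1↦3, 2↦2, 3↦4, 4↦0]  zeros at y ∈ {4}
Collecting zeros: affine points = {(1, 0), (2, 4), (4, 4)}.
Total count |C(F_5)_aff| = 3.


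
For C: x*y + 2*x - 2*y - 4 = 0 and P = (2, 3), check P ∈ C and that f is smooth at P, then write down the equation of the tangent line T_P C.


Tangent line at P: 5*x - 10 = 0.

Step 1: f(2, 3) = 0, so P lies on C.
Step 2: partial derivatives
  f_x(x, y) = y + 2, f_y(x, y) = x - 2.
  f_x(P) = 5, f_y(P) = 0 (gradient nonzero, so P is smooth).
Step 3: tangent line at P: 5·(x − 2) + 0·(y − 3) = 0.
Expanding: 5*x - 10 = 0.
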